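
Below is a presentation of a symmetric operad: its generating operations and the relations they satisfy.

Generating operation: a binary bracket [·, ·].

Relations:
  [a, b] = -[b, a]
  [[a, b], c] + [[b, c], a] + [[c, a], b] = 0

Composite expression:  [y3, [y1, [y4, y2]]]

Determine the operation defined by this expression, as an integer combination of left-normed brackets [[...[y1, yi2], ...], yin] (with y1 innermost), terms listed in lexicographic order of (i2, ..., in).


Expand each bracket as ab - ba; the y1-initial words give the coefficients.
Composite bracket: [y3, [y1, [y4, y2]]]
Under [a, b] = ab - ba we get 8 signed associative words (2^3 = 8).
Keep just the words that open with y1:
  from y1y2y4y3, sign +1: term +[[[y1, y2], y4], y3]
  from y1y4y2y3, sign -1: term -[[[y1, y4], y2], y3]

[[[y1, y2], y4], y3] - [[[y1, y4], y2], y3]


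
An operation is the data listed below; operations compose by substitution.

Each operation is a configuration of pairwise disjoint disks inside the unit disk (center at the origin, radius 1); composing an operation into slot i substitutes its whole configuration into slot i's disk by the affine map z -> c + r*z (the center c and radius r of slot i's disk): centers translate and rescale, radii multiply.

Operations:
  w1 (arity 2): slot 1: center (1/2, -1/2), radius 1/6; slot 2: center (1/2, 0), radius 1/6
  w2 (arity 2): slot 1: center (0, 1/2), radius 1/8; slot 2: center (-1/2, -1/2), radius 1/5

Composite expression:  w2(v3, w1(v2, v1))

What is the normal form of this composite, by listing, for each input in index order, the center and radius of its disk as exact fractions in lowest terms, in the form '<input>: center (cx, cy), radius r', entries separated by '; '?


Nesting under w2 composes maps z -> c + r*z down each v-path.
tracing v3 down its 1-map path: center (0, 1/2), radius 1/8
tracing v2 down its 2-map path: center (-2/5, -3/5), radius 1/30
tracing v1 down its 2-map path: center (-2/5, -1/2), radius 1/30

v1: center (-2/5, -1/2), radius 1/30; v2: center (-2/5, -3/5), radius 1/30; v3: center (0, 1/2), radius 1/8


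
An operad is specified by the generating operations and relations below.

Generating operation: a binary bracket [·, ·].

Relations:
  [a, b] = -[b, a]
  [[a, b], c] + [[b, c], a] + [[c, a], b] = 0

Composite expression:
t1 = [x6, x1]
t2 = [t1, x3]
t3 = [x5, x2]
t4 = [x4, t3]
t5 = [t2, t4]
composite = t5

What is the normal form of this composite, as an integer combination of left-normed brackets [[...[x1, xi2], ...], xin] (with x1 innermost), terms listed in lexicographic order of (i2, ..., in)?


-[[[[[x1, x6], x3], x2], x5], x4] + [[[[[x1, x6], x3], x4], x2], x5] - [[[[[x1, x6], x3], x4], x5], x2] + [[[[[x1, x6], x3], x5], x2], x4]

A multilinear Lie element is pinned by x1-initial words (x1 innermost).
Composite bracket: [[[x6, x1], x3], [x4, [x5, x2]]]
Expanding via [a, b] = ab - ba: 32 signed words (2^5 = 32).
Collect the words opening with x1:
  x1x6x3x2x5x4 (sign -1) contributes -[[[[[x1, x6], x3], x2], x5], x4]
  x1x6x3x4x2x5 (sign +1) contributes +[[[[[x1, x6], x3], x4], x2], x5]
  x1x6x3x4x5x2 (sign -1) contributes -[[[[[x1, x6], x3], x4], x5], x2]
  x1x6x3x5x2x4 (sign +1) contributes +[[[[[x1, x6], x3], x5], x2], x4]


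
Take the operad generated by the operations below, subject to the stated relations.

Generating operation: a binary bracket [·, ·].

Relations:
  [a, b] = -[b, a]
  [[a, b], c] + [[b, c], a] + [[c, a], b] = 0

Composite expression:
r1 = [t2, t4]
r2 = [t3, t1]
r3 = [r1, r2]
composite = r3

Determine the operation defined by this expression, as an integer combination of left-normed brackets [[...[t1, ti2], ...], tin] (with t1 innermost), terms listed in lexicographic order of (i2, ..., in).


[[[t1, t3], t2], t4] - [[[t1, t3], t4], t2]

Antisymmetry and Jacobi reduce to t1-anchored left-normed brackets.
Composite bracket: [[t2, t4], [t3, t1]]
Full expansion: 8 signed words from ab - ba (2^3 = 8).
The t1-initial words carry the normal form:
  t1t3t2t4 (sign +1) contributes +[[[t1, t3], t2], t4]
  t1t3t4t2 (sign -1) contributes -[[[t1, t3], t4], t2]


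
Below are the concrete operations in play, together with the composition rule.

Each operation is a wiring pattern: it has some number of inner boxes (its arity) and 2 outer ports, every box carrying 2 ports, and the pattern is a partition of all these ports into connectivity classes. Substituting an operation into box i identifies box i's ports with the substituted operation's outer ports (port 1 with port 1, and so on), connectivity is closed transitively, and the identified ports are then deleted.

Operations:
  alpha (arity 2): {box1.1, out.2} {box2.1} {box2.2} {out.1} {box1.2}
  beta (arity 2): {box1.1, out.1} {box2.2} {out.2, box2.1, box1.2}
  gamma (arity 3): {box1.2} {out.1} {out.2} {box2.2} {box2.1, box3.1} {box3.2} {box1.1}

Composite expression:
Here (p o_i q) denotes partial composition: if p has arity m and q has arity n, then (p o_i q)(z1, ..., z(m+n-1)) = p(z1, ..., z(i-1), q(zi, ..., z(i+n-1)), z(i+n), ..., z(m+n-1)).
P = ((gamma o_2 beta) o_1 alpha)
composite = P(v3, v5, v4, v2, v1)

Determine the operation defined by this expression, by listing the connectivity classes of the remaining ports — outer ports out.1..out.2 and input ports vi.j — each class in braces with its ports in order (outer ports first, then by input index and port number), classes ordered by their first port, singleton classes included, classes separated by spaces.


{out.1} {out.2} {v1.1, v4.1} {v1.2} {v2.1, v4.2} {v2.2} {v3.1} {v3.2} {v5.1} {v5.2}

Substituting into gamma glues patterns; closure does the rest.
the subtree at alpha composes to {out.1} {out.2, v3.1} {v3.2} {v5.1} {v5.2} on (v3, v5); out.j = own outer ports
the subtree at beta composes to {out.1, v4.1} {out.2, v2.1, v4.2} {v2.2} on (v4, v2); out.j = own outer ports
the subtree at gamma composes to {out.1} {out.2} {v1.1, v4.1} {v1.2} {v2.1, v4.2} {v2.2} {v3.1} {v3.2} {v5.1} {v5.2} on (v3, v5, v4, v2, v1); out.j = own outer ports


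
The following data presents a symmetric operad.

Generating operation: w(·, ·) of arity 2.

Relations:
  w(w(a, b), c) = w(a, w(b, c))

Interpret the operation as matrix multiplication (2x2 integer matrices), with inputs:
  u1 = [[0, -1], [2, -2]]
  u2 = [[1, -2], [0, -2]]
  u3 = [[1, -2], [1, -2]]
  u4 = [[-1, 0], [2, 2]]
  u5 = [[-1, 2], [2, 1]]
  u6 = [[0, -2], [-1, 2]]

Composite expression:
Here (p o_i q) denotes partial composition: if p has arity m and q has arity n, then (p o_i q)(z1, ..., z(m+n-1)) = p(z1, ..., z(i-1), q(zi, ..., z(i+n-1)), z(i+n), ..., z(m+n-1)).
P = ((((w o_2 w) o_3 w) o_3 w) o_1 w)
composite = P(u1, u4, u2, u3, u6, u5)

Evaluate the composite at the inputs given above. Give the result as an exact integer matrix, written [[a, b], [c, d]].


w(u1, u4) = [[-2, -2], [-6, -4]]
w(u3, u6) = [[2, -6], [2, -6]]
w(w(u3, u6), u5) = [[-14, -2], [-14, -2]]
w(u2, w(w(u3, u6), u5)) = [[14, 2], [28, 4]]
w(w(u1, u4), w(u2, w(w(u3, u6), u5))) = [[-84, -12], [-196, -28]]

[[-84, -12], [-196, -28]]


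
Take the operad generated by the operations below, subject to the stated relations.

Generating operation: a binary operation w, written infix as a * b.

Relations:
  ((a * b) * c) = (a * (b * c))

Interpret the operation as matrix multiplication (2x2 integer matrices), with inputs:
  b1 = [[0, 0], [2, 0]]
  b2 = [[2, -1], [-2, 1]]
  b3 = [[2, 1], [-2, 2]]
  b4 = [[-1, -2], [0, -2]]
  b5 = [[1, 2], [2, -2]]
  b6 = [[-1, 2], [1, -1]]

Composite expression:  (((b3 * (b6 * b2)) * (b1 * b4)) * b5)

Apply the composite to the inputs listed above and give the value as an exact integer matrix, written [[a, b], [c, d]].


[[-40, 16], [100, -40]]

(b6 * b2) = [[-6, 3], [4, -2]]
(b3 * (b6 * b2)) = [[-8, 4], [20, -10]]
(b1 * b4) = [[0, 0], [-2, -4]]
((b3 * (b6 * b2)) * (b1 * b4)) = [[-8, -16], [20, 40]]
(((b3 * (b6 * b2)) * (b1 * b4)) * b5) = [[-40, 16], [100, -40]]


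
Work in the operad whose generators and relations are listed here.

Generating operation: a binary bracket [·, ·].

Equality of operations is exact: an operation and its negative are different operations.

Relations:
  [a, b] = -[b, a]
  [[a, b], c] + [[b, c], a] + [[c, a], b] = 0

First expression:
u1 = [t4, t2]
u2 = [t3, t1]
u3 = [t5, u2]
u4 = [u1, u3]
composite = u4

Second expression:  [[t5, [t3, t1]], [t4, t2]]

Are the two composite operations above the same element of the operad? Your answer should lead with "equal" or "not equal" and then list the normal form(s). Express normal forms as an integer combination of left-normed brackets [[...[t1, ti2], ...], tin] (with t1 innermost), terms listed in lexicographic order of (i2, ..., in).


not equal; the first gives [[[[t1, t3], t5], t2], t4] - [[[[t1, t3], t5], t4], t2] and the second -[[[[t1, t3], t5], t2], t4] + [[[[t1, t3], t5], t4], t2]

Reducing the first expression gives [[[[t1, t3], t5], t2], t4] - [[[[t1, t3], t5], t4], t2]
Reducing the second expression gives -[[[[t1, t3], t5], t2], t4] + [[[[t1, t3], t5], t4], t2]
The forms do not match — not equal.


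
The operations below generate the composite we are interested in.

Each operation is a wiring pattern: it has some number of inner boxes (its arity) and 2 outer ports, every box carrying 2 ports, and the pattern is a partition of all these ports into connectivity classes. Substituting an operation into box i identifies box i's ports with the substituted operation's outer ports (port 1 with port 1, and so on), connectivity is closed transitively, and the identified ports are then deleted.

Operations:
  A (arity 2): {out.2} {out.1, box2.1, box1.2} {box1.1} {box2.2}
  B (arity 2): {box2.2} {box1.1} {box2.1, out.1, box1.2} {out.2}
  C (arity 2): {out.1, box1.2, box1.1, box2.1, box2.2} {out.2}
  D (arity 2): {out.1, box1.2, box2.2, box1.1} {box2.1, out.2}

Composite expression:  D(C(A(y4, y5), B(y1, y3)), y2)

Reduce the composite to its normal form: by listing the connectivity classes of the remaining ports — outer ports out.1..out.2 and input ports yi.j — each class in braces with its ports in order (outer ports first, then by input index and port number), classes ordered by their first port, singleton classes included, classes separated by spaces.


Treat the ports identified at D as solder joints: merge, then drop.
the subtree at A composes to {out.1, y4.2, y5.1} {out.2} {y4.1} {y5.2} on (y4, y5); out.j = own outer ports
the subtree at B composes to {out.1, y1.2, y3.1} {out.2} {y1.1} {y3.2} on (y1, y3); out.j = own outer ports
the subtree at C composes to {out.1, y1.2, y3.1, y4.2, y5.1} {out.2} {y1.1} {y3.2} {y4.1} {y5.2} on (y4, y5, y1, y3); out.j = own outer ports
the subtree at D composes to {out.1, y1.2, y2.2, y3.1, y4.2, y5.1} {out.2, y2.1} {y1.1} {y3.2} {y4.1} {y5.2} on (y4, y5, y1, y3, y2); out.j = own outer ports

{out.1, y1.2, y2.2, y3.1, y4.2, y5.1} {out.2, y2.1} {y1.1} {y3.2} {y4.1} {y5.2}


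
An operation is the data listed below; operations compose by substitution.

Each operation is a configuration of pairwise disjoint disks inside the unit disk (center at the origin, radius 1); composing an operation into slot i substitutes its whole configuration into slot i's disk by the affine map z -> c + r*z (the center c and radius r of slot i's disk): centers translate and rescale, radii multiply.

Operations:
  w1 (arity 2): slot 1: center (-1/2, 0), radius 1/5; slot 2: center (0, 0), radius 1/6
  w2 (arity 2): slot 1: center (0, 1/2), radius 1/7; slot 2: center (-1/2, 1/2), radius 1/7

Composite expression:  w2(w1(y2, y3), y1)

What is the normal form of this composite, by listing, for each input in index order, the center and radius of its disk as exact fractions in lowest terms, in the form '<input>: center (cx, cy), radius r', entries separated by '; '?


y1: center (-1/2, 1/2), radius 1/7; y2: center (-1/14, 1/2), radius 1/35; y3: center (0, 1/2), radius 1/42

Below w2, radii multiply path by path; the y-disk centers shift.
input y2: applying the 2 nested substitutions gives center (-1/14, 1/2), radius 1/35
input y3: applying the 2 nested substitutions gives center (0, 1/2), radius 1/42
input y1: applying the 1 nested substitution gives center (-1/2, 1/2), radius 1/7


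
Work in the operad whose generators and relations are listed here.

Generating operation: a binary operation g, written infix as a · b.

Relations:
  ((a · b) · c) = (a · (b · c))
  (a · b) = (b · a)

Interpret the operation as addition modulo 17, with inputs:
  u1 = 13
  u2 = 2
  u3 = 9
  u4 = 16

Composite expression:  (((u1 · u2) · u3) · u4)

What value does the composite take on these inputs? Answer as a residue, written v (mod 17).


6 (mod 17)


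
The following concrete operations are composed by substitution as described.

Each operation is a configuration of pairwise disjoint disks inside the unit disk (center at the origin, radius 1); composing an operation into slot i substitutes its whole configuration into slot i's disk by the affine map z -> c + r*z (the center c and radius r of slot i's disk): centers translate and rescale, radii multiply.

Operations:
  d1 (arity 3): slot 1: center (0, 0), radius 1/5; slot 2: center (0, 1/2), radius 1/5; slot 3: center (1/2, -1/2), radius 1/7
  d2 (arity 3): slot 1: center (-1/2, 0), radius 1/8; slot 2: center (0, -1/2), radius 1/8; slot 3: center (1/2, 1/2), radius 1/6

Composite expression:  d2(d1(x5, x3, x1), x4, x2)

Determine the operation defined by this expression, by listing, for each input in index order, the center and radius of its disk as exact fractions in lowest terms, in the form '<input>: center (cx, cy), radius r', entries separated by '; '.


x1: center (-7/16, -1/16), radius 1/56; x2: center (1/2, 1/2), radius 1/6; x3: center (-1/2, 1/16), radius 1/40; x4: center (0, -1/2), radius 1/8; x5: center (-1/2, 0), radius 1/40

Nesting under d2 composes maps z -> c + r*z down each x-path.
tracing x5 down its 2-map path: center (-1/2, 0), radius 1/40
tracing x3 down its 2-map path: center (-1/2, 1/16), radius 1/40
tracing x1 down its 2-map path: center (-7/16, -1/16), radius 1/56
tracing x4 down its 1-map path: center (0, -1/2), radius 1/8
tracing x2 down its 1-map path: center (1/2, 1/2), radius 1/6


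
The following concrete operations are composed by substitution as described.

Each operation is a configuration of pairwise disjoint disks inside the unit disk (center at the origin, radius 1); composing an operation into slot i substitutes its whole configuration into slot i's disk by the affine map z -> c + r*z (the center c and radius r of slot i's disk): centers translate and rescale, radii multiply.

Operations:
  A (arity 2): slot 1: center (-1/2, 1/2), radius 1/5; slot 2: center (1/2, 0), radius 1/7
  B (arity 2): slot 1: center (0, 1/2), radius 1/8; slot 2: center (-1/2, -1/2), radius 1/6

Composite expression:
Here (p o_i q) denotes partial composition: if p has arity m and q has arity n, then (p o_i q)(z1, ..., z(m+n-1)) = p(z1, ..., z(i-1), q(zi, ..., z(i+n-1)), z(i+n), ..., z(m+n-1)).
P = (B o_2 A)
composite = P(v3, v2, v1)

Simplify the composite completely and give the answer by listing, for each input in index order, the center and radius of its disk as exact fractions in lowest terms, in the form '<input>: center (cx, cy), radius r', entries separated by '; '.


Follow each v-input down from B: c' goes to c + r*c', radius to r*r'.
input v3: composing its 1 substitution step yields center (0, 1/2), radius 1/8
input v2: composing its 2 substitution steps yields center (-7/12, -5/12), radius 1/30
input v1: composing its 2 substitution steps yields center (-5/12, -1/2), radius 1/42

v1: center (-5/12, -1/2), radius 1/42; v2: center (-7/12, -5/12), radius 1/30; v3: center (0, 1/2), radius 1/8


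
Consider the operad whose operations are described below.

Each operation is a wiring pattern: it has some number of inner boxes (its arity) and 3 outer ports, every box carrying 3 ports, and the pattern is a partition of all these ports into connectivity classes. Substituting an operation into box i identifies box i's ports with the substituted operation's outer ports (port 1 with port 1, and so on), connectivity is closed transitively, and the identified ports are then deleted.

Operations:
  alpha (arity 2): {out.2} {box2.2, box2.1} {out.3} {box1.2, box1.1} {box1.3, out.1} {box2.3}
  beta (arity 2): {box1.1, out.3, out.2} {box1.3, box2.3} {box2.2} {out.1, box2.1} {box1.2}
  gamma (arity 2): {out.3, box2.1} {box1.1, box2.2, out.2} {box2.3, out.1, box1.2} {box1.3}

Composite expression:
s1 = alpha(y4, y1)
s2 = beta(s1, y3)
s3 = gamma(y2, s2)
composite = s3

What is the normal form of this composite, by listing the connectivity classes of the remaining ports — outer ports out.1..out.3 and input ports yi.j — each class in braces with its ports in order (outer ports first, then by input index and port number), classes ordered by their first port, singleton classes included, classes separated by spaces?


Two ports join when wires chain via gamma-identified ports.
the subtree at alpha composes to {out.1, y4.3} {out.2} {out.3} {y1.1, y1.2} {y1.3} {y4.1, y4.2} on (y4, y1); out.j = own outer ports
the subtree at beta composes to {out.1, y3.1} {out.2, out.3, y4.3} {y1.1, y1.2} {y1.3} {y3.2} {y3.3} {y4.1, y4.2} on (y4, y1, y3); out.j = own outer ports
the subtree at gamma composes to {out.1, out.2, y2.1, y2.2, y4.3} {out.3, y3.1} {y1.1, y1.2} {y1.3} {y2.3} {y3.2} {y3.3} {y4.1, y4.2} on (y2, y4, y1, y3); out.j = own outer ports

{out.1, out.2, y2.1, y2.2, y4.3} {out.3, y3.1} {y1.1, y1.2} {y1.3} {y2.3} {y3.2} {y3.3} {y4.1, y4.2}


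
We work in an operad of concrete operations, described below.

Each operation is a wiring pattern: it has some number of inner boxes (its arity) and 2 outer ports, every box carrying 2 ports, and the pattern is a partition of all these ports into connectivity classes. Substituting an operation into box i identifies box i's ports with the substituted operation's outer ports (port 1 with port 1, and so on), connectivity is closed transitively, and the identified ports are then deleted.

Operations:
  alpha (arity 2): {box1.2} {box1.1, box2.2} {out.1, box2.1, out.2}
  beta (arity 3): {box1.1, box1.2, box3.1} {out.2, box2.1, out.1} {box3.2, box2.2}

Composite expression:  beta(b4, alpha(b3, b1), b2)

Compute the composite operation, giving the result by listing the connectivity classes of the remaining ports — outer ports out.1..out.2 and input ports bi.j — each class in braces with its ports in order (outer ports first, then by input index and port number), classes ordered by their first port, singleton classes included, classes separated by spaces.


After gluing at beta, chains via deleted ports link the b-ports.
after alpha, the pattern on (b3, b1) reads {out.1, out.2, b1.1} {b1.2, b3.1} {b3.2} (out.j = its outer ports)
after beta, the pattern on (b4, b3, b1, b2) reads {out.1, out.2, b1.1, b2.2} {b1.2, b3.1} {b2.1, b4.1, b4.2} {b3.2} (out.j = its outer ports)

{out.1, out.2, b1.1, b2.2} {b1.2, b3.1} {b2.1, b4.1, b4.2} {b3.2}


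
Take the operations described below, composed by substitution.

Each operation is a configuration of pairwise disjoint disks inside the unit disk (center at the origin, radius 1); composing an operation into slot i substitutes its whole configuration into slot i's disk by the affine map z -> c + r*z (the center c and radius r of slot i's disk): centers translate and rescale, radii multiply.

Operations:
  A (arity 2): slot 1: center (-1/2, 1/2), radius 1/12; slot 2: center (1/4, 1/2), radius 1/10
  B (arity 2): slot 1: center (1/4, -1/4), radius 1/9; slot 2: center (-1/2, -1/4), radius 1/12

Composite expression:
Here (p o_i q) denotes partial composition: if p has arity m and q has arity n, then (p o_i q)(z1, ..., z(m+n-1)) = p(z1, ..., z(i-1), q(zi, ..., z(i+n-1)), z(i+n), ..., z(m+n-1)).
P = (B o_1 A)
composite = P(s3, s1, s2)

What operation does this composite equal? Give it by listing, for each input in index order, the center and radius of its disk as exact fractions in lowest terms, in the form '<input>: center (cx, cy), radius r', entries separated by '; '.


s1: center (5/18, -7/36), radius 1/90; s2: center (-1/2, -1/4), radius 1/12; s3: center (7/36, -7/36), radius 1/108

Below B, radii multiply path by path; the s-disk centers shift.
s3 passes through 2 substitutions, ending at center (7/36, -7/36), radius 1/108
s1 passes through 2 substitutions, ending at center (5/18, -7/36), radius 1/90
s2 passes through 1 substitution, ending at center (-1/2, -1/4), radius 1/12


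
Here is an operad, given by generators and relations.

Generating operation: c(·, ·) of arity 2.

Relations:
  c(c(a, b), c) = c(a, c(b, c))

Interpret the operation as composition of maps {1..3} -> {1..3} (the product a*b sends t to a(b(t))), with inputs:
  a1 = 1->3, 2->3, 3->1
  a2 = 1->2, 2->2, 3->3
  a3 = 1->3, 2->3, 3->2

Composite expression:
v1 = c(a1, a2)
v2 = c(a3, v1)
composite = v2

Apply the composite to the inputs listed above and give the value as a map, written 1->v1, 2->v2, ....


1->2, 2->2, 3->3

c(a1, a2) = 1->3, 2->3, 3->1
c(a3, c(a1, a2)) = 1->2, 2->2, 3->3


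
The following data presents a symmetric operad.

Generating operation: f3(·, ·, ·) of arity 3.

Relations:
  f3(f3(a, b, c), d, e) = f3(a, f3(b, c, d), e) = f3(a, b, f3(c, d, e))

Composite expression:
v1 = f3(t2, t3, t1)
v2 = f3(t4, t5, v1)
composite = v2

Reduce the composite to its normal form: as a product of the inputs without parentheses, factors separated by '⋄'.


Under associativity of f3, the answer is the t's in reading order.
f3(t2, t3, t1) unparenthesizes to t2 ⋄ t3 ⋄ t1
f3(t4, t5, f3(t2, t3, t1)) unparenthesizes to t4 ⋄ t5 ⋄ t2 ⋄ t3 ⋄ t1

t4 ⋄ t5 ⋄ t2 ⋄ t3 ⋄ t1


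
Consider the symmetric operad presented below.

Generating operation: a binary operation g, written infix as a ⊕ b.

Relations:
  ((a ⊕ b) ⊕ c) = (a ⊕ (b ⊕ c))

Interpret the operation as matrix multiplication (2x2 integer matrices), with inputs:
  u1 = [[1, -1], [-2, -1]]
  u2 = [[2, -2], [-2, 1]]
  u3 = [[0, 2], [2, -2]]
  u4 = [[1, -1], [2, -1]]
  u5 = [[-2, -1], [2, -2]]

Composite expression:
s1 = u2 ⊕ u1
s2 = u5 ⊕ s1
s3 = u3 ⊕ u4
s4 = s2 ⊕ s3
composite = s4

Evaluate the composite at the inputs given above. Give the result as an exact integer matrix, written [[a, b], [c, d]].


[[-30, 16], [84, -40]]

(u2 ⊕ u1) = [[6, 0], [-4, 1]]
(u5 ⊕ (u2 ⊕ u1)) = [[-8, -1], [20, -2]]
(u3 ⊕ u4) = [[4, -2], [-2, 0]]
((u5 ⊕ (u2 ⊕ u1)) ⊕ (u3 ⊕ u4)) = [[-30, 16], [84, -40]]


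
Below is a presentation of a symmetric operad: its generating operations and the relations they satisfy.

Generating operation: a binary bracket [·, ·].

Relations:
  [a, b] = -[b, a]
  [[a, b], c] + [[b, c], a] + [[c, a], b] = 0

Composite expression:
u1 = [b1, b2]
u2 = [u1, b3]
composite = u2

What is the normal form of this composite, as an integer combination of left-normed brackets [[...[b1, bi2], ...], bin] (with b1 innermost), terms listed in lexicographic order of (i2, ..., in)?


[[b1, b2], b3]


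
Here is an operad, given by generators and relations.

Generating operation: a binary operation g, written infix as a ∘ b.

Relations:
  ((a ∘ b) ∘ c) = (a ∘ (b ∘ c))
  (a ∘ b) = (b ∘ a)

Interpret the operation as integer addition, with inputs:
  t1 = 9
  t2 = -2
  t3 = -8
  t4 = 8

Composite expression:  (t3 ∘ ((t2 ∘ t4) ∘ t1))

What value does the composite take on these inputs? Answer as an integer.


7

(t2 ∘ t4) = 6
((t2 ∘ t4) ∘ t1) = 15
(t3 ∘ ((t2 ∘ t4) ∘ t1)) = 7


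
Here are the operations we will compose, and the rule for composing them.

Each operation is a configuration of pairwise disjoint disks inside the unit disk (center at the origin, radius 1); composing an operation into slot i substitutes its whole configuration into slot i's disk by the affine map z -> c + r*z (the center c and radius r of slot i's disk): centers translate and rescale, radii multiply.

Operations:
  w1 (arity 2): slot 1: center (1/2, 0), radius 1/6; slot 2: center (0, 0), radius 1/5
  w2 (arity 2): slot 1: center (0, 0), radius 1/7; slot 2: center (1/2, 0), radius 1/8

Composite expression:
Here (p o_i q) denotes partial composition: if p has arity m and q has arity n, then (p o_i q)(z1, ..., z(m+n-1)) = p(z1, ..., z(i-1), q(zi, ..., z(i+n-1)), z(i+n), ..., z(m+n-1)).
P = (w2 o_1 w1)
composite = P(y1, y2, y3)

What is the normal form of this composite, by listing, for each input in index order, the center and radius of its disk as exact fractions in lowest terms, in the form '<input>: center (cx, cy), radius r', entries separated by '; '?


y1: center (1/14, 0), radius 1/42; y2: center (0, 0), radius 1/35; y3: center (1/2, 0), radius 1/8

Affine substitution under w2: radii multiply and y-centers shift.
tracing y1 down its 2-map path: center (1/14, 0), radius 1/42
tracing y2 down its 2-map path: center (0, 0), radius 1/35
tracing y3 down its 1-map path: center (1/2, 0), radius 1/8


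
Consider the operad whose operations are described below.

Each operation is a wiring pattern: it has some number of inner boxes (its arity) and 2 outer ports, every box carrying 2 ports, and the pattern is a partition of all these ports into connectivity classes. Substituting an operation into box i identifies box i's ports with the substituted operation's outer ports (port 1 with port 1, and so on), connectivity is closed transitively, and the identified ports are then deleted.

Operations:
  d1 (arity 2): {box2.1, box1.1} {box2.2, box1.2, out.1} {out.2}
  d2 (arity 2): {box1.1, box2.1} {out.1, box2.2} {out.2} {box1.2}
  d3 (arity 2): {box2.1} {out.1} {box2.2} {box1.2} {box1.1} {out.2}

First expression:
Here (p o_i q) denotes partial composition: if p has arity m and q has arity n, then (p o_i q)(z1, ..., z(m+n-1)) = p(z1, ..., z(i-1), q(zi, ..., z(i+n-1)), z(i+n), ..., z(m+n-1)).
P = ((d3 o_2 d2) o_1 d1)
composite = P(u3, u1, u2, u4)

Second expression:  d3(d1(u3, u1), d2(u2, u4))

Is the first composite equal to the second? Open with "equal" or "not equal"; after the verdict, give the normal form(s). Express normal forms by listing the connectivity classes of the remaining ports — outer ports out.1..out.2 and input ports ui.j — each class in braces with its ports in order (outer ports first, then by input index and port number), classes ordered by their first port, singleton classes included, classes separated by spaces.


The first composite normalizes to {out.1} {out.2} {u1.1, u3.1} {u1.2, u3.2} {u2.1, u4.1} {u2.2} {u4.2}
The second composite normalizes to {out.1} {out.2} {u1.1, u3.1} {u1.2, u3.2} {u2.1, u4.1} {u2.2} {u4.2}
Both agree, so they are equal.

equal — both sides give {out.1} {out.2} {u1.1, u3.1} {u1.2, u3.2} {u2.1, u4.1} {u2.2} {u4.2}


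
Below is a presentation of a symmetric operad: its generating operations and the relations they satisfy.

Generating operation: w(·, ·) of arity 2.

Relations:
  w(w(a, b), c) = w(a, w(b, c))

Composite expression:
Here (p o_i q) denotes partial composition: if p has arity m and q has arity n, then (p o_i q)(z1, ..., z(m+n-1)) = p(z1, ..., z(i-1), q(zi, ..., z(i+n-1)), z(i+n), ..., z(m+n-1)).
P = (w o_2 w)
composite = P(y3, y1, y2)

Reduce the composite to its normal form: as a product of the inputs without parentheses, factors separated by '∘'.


y3 ∘ y1 ∘ y2

Under associativity of w, the answer is the y's in reading order.
w(y1, y2) reduces to y1 ∘ y2
w(y3, w(y1, y2)) reduces to y3 ∘ y1 ∘ y2


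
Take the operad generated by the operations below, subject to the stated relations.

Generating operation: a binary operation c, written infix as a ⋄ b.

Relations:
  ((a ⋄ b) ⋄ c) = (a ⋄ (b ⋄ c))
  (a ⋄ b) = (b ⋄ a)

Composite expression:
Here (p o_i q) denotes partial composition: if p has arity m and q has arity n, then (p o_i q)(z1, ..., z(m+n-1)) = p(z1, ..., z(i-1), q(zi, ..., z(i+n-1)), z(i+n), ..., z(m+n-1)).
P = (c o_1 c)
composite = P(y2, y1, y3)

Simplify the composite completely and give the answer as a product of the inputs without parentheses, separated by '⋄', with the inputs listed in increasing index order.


Any arrangement under c is one operation, so sort the y-inputs.
(y2 ⋄ y1) reduces to y2 ⋄ y1
((y2 ⋄ y1) ⋄ y3) reduces to y2 ⋄ y1 ⋄ y3
commutativity sorts the factors: y1 ⋄ y2 ⋄ y3

y1 ⋄ y2 ⋄ y3


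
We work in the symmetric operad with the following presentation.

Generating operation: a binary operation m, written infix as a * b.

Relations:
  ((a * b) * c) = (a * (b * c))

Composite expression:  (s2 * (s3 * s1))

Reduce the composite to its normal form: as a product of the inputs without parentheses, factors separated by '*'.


s2 * s3 * s1

All parenthesizations of m agree; list the s-inputs left to right.
(s3 * s1) reduces to s3 * s1
(s2 * (s3 * s1)) reduces to s2 * s3 * s1


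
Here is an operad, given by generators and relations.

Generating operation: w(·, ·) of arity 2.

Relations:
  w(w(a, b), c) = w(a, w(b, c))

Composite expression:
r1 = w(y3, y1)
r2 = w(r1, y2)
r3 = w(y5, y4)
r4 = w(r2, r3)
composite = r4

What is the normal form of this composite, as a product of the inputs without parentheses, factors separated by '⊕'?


y3 ⊕ y1 ⊕ y2 ⊕ y5 ⊕ y4

Under associativity of w, the answer is the y's in reading order.
w(y3, y1) linearizes to y3 ⊕ y1
w(w(y3, y1), y2) linearizes to y3 ⊕ y1 ⊕ y2
w(y5, y4) linearizes to y5 ⊕ y4
w(w(w(y3, y1), y2), w(y5, y4)) linearizes to y3 ⊕ y1 ⊕ y2 ⊕ y5 ⊕ y4


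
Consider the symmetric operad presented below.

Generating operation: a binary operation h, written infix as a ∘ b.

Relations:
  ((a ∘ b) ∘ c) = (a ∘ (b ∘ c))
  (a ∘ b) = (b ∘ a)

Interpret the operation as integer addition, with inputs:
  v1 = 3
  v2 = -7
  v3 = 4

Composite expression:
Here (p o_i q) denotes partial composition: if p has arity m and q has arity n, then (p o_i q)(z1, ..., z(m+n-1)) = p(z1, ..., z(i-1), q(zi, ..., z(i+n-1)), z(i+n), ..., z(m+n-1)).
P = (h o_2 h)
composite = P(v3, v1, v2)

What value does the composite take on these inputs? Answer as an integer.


0


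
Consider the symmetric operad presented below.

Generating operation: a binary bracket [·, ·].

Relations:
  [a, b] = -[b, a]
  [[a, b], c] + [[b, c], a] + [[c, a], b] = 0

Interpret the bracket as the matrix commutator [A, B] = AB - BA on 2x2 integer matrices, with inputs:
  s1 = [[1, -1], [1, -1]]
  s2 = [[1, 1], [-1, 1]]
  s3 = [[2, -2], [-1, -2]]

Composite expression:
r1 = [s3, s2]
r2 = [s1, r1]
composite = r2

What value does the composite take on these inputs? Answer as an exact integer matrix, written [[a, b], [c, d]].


[[-8, 14], [-2, 8]]

[s3, s2] = [[3, 4], [4, -3]]
[s1, [s3, s2]] = [[-8, 14], [-2, 8]]


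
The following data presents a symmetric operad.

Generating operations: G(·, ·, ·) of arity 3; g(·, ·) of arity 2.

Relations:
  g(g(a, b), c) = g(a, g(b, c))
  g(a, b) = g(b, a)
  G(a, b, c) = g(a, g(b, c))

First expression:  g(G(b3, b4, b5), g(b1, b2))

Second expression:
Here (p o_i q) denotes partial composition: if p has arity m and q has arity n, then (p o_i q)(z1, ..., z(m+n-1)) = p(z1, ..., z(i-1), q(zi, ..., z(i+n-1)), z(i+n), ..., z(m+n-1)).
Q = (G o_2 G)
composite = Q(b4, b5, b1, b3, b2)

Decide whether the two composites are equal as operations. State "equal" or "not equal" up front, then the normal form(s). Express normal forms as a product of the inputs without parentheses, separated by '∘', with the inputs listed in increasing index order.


equal; both compose to b1 ∘ b2 ∘ b3 ∘ b4 ∘ b5

Normal form of the first expression: b1 ∘ b2 ∘ b3 ∘ b4 ∘ b5
Normal form of the second expression: b1 ∘ b2 ∘ b3 ∘ b4 ∘ b5
Same normal form: equal.


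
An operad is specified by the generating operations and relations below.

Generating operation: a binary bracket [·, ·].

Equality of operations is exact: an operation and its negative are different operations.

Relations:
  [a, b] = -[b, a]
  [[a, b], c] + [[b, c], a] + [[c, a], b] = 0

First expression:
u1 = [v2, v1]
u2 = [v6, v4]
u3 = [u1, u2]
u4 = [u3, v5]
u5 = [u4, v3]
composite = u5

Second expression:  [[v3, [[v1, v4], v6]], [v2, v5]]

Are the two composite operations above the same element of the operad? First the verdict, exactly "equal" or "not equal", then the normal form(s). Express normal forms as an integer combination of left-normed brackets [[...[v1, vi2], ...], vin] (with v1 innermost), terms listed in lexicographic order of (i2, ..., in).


not equal: they reduce to [[[[[v1, v2], v4], v6], v5], v3] - [[[[[v1, v2], v6], v4], v5], v3] and -[[[[[v1, v4], v6], v3], v2], v5] + [[[[[v1, v4], v6], v3], v5], v2]

The first composite normalizes to [[[[[v1, v2], v4], v6], v5], v3] - [[[[[v1, v2], v6], v4], v5], v3]
The second composite normalizes to -[[[[[v1, v4], v6], v3], v2], v5] + [[[[[v1, v4], v6], v3], v5], v2]
Distinct normal forms: not equal.


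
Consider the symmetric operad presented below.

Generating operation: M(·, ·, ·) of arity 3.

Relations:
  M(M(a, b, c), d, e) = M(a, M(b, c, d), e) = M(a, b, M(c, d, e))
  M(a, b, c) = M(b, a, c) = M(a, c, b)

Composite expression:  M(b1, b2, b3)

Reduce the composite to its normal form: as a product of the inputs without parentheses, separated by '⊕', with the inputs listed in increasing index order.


b1 ⊕ b2 ⊕ b3

Reordering under M is free, so list the b-inputs canonically.
M(b1, b2, b3) reduces to b1 ⊕ b2 ⊕ b3
putting the inputs in ascending order: b1 ⊕ b2 ⊕ b3


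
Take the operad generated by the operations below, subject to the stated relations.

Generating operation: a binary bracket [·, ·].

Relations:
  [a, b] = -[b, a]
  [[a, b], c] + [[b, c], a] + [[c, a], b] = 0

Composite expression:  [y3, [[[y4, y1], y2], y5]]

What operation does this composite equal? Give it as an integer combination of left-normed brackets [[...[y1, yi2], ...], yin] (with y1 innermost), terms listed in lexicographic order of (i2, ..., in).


Left-normed coefficients sit on the y1-initial expansion words.
Composite bracket: [y3, [[[y4, y1], y2], y5]]
Full expansion: 16 signed words from ab - ba (2^4 = 16).
Words beginning with y1 determine it all:
  the word y1y4y2y5y3 carries sign +1 and contributes +[[[[y1, y4], y2], y5], y3]

[[[[y1, y4], y2], y5], y3]


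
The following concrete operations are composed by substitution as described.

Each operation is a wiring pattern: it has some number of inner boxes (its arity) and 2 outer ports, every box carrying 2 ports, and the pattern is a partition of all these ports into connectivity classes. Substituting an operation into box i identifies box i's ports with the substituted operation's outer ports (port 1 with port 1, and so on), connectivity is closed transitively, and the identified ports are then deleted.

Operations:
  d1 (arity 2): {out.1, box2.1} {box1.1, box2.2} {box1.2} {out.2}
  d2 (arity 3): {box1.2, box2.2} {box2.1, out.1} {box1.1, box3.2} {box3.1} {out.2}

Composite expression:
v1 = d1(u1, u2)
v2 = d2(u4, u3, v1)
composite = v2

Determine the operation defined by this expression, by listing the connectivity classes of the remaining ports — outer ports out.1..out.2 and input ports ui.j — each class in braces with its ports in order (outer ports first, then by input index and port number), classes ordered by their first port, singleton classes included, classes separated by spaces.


Reachability decides: close wires over d2-identified ports.
stage d1: inputs (u1, u2), connectivity {out.1, u2.1} {out.2} {u1.1, u2.2} {u1.2}, out.j its boundary
stage d2: inputs (u4, u3, u1, u2), connectivity {out.1, u3.1} {out.2} {u1.1, u2.2} {u1.2} {u2.1} {u3.2, u4.2} {u4.1}, out.j its boundary

{out.1, u3.1} {out.2} {u1.1, u2.2} {u1.2} {u2.1} {u3.2, u4.2} {u4.1}


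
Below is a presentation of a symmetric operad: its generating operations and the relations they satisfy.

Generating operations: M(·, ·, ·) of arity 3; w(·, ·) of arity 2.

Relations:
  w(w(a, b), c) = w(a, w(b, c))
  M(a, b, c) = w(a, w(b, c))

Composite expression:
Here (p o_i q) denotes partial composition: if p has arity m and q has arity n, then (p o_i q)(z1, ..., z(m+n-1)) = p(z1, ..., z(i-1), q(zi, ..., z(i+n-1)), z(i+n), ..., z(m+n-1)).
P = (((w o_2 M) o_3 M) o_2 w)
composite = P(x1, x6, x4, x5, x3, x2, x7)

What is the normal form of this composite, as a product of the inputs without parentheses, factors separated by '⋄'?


x1 ⋄ x6 ⋄ x4 ⋄ x5 ⋄ x3 ⋄ x2 ⋄ x7

The w-tree's shape is irrelevant; the x-reading-order decides.
w(x6, x4) spells out as x6 ⋄ x4
M(x5, x3, x2) spells out as x5 ⋄ x3 ⋄ x2
M(w(x6, x4), M(x5, x3, x2), x7) spells out as x6 ⋄ x4 ⋄ x5 ⋄ x3 ⋄ x2 ⋄ x7
w(x1, M(w(x6, x4), M(x5, x3, x2), x7)) spells out as x1 ⋄ x6 ⋄ x4 ⋄ x5 ⋄ x3 ⋄ x2 ⋄ x7


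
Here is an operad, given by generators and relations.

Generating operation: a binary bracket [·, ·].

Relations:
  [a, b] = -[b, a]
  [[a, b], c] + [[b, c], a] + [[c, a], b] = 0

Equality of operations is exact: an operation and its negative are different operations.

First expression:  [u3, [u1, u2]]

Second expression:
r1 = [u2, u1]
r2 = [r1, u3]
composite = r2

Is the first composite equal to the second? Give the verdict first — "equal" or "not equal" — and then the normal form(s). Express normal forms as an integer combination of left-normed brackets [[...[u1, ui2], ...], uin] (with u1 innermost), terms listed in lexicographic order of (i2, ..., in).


Normal form of the first expression: -[[u1, u2], u3]
Normal form of the second expression: -[[u1, u2], u3]
Identical normal forms: equal.

equal; the common form is -[[u1, u2], u3]


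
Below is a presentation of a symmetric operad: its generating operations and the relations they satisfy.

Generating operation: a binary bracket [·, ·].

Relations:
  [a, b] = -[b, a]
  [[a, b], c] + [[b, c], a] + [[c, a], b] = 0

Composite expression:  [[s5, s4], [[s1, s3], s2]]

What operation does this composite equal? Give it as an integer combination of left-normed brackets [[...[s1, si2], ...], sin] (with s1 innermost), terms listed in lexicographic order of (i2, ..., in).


[[[[s1, s3], s2], s4], s5] - [[[[s1, s3], s2], s5], s4]

Skip Jacobi rewriting: expand, keep s1-initial words, read off terms.
Composite bracket: [[s5, s4], [[s1, s3], s2]]
Expanding via [a, b] = ab - ba: 16 signed words (2^4 = 16).
The s1-initial words carry the normal form:
  s1s3s2s4s5 (sign +1) contributes +[[[[s1, s3], s2], s4], s5]
  s1s3s2s5s4 (sign -1) contributes -[[[[s1, s3], s2], s5], s4]


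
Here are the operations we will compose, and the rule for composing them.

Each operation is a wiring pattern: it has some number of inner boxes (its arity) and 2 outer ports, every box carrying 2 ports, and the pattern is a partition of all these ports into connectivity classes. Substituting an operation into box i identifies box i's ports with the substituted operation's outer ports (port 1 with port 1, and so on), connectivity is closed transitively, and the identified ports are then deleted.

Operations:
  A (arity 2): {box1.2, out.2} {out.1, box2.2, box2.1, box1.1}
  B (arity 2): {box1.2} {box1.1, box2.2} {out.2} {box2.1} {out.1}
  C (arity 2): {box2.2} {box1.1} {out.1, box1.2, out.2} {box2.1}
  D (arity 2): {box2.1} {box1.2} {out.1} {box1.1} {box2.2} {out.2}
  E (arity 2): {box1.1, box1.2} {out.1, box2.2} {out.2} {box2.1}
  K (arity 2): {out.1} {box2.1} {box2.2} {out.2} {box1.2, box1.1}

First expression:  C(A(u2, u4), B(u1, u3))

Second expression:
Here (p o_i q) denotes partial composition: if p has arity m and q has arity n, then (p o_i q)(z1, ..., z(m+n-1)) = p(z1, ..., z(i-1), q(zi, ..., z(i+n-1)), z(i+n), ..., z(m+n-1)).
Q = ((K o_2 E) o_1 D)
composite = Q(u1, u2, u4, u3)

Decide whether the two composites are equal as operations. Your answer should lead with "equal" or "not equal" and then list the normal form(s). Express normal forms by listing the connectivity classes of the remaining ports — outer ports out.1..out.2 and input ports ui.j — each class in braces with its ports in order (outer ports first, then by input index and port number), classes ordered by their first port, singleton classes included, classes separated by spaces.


not equal; the first gives {out.1, out.2, u2.2} {u1.1, u3.2} {u1.2} {u2.1, u4.1, u4.2} {u3.1} and the second {out.1} {out.2} {u1.1} {u1.2} {u2.1} {u2.2} {u3.1} {u3.2} {u4.1, u4.2}
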